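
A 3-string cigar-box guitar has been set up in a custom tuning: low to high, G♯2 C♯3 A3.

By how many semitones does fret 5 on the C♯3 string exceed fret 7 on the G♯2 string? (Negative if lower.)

C♯3 at fret 5 → F♯3 (MIDI 54); G♯2 at fret 7 → D♯3 (MIDI 51).
54 − 51 = 3, so the two pitches are 3 semitones apart.

3 semitones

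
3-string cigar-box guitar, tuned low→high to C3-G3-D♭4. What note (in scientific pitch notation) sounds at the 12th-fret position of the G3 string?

G4

G3 is MIDI 55. Adding 12 gives 67, which is G4.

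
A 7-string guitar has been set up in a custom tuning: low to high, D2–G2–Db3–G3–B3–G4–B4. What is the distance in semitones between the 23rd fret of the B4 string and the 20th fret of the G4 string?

B4 at fret 23 → Bb6 (MIDI 94); G4 at fret 20 → Eb6 (MIDI 87).
94 − 87 = 7, so the two pitches are 7 semitones apart, with Bb6 the higher.

7 semitones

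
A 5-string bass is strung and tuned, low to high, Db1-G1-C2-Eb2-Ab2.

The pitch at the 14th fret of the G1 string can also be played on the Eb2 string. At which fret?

Fret 14 on G1 is MIDI 31 + 14 = 45 (A2). On the Eb2 string (open MIDI 39), that pitch is 45 − 39 = fret 6.

6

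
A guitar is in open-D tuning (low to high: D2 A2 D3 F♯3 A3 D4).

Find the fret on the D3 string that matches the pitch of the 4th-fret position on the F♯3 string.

F♯3 at fret 4 is F♯3 + 4 semitones = A♯3.
The open D3 string is 4 semitones below the open F♯3, so the same pitch on the D3 string lies at fret 4 + 4 = 8.

8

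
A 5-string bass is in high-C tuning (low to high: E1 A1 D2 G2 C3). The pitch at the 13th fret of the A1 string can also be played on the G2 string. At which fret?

3

A1 at fret 13 is A1 + 13 semitones = A#2.
The open G2 string is 10 semitones above the open A1, so the same pitch on the G2 string lies at fret 13 − 10 = 3.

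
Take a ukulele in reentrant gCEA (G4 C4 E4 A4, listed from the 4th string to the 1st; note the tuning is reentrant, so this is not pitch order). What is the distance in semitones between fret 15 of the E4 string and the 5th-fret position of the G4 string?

E4 at fret 15 → G5 (MIDI 79); G4 at fret 5 → C5 (MIDI 72).
79 − 72 = 7, so the two pitches are 7 semitones apart, with G5 the higher.

7 semitones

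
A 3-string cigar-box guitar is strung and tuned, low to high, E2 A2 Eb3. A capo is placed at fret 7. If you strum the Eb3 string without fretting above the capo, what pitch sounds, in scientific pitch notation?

The capo raises the open Eb3 by 7 semitones to Bb3; fretting 0 more gives Eb3 + 7 + 0 = Eb3 + 7 semitones = Bb3.

Bb3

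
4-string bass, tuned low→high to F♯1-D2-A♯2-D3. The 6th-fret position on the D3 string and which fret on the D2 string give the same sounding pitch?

18

D3 at fret 6 is D3 + 6 semitones = G♯3.
The open D2 string is 12 semitones below the open D3, so the same pitch on the D2 string lies at fret 6 + 12 = 18.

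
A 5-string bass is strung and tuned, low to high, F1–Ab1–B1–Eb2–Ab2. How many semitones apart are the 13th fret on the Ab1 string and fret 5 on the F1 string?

11 semitones

Ab1 at fret 13 → A2 (MIDI 45); F1 at fret 5 → Bb1 (MIDI 34).
45 − 34 = 11, so the two pitches are 11 semitones apart, with A2 the higher.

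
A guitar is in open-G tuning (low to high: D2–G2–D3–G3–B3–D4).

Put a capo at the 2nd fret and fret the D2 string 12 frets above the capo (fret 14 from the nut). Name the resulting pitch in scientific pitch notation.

The capo raises the open D2 by 2 semitones to E2; fretting 12 more gives D2 + 2 + 12 = D2 + 14 semitones = E3.

E3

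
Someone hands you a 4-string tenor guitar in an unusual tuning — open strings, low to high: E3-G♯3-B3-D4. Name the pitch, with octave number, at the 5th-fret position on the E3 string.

E3 is MIDI 52. Adding 5 gives 57, which is A3.

A3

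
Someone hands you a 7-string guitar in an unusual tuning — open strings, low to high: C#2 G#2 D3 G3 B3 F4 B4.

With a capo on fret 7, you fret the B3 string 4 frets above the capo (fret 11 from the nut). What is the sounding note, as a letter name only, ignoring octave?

The capo raises the open B3 by 7 semitones to F#4; fretting 4 more gives B3 + 7 + 4 = B3 + 11 semitones, landing on A#.
(Also written Bb.)

A#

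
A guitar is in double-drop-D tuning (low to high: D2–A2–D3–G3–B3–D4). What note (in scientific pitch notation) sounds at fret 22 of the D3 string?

The open D3 string plus 22 semitones: D–D#–E–F–…–A#–B–C.
The walk passes from B into C 2 times, so the octave number goes from 3 to 5.

C5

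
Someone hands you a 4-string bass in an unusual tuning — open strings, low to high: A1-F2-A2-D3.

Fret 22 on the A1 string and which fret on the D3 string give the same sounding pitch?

Fret 22 on A1 is MIDI 33 + 22 = 55 (G3). On the D3 string (open MIDI 50), that pitch is 55 − 50 = fret 5.

5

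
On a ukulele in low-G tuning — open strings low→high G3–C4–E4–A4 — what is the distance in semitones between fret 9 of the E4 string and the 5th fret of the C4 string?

8 semitones

E4 at fret 9 → C#5 (MIDI 73); C4 at fret 5 → F4 (MIDI 65).
73 − 65 = 8, so the two pitches are 8 semitones apart, with C#5 the higher.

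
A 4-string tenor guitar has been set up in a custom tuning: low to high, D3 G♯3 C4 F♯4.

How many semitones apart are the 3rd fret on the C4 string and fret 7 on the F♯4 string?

C4 at fret 3 → D♯4 (MIDI 63); F♯4 at fret 7 → C♯5 (MIDI 73).
63 − 73 = -10, so the two pitches are 10 semitones apart, with C♯5 the higher.

10 semitones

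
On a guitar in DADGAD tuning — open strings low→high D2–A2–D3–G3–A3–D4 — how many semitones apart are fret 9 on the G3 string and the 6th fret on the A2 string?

13 semitones

G3 at fret 9 → E4 (MIDI 64); A2 at fret 6 → D♯3 (MIDI 51).
64 − 51 = 13, so the two pitches are 13 semitones apart, with E4 the higher.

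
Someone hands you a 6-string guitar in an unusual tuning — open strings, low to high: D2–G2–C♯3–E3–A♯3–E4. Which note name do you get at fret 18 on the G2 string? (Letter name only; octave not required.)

C♯

Each fret is one semitone, so G2 + 18 = C♯.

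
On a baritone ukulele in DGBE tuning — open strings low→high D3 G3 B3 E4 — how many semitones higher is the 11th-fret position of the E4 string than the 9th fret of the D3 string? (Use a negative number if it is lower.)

16 semitones

E4 at fret 11 → D#5 (MIDI 75); D3 at fret 9 → B3 (MIDI 59).
75 − 59 = 16, so the two pitches are 16 semitones apart.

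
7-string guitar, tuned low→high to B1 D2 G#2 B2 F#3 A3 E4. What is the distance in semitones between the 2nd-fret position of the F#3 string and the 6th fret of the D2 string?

12 semitones

F#3 at fret 2 → G#3 (MIDI 56); D2 at fret 6 → G#2 (MIDI 44).
56 − 44 = 12, so the two pitches are 12 semitones apart, with G#3 the higher.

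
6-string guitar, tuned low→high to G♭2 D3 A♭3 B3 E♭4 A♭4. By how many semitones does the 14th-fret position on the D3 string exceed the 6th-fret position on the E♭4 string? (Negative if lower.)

D3 at fret 14 → E4 (MIDI 64); E♭4 at fret 6 → A4 (MIDI 69).
64 − 69 = -5, so the two pitches are 5 semitones apart.

-5 semitones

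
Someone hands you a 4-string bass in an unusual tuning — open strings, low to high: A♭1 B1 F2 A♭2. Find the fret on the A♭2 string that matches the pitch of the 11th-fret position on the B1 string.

2

Fret 11 on B1 is MIDI 35 + 11 = 46 (B♭2). On the A♭2 string (open MIDI 44), that pitch is 46 − 44 = fret 2.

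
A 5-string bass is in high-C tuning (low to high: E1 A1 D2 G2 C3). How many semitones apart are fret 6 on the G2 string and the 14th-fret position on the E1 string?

G2 at fret 6 → C#3 (MIDI 49); E1 at fret 14 → F#2 (MIDI 42).
49 − 42 = 7, so the two pitches are 7 semitones apart, with C#3 the higher.

7 semitones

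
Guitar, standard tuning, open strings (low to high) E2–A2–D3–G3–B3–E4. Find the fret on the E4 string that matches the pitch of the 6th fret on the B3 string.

1

B3 at fret 6 is B3 + 6 semitones = F4.
The open E4 string is 5 semitones above the open B3, so the same pitch on the E4 string lies at fret 6 − 5 = 1.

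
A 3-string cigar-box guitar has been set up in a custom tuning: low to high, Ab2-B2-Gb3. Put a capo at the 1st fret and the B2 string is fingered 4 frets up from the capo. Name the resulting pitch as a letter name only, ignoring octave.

E

The capo raises the open B2 by 1 semitone to C3; fretting 4 more gives B2 + 1 + 4 = B2 + 5 semitones, landing on E.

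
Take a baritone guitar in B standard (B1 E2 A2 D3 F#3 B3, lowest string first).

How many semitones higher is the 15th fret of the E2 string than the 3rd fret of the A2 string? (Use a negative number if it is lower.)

E2 at fret 15 → G3 (MIDI 55); A2 at fret 3 → C3 (MIDI 48).
55 − 48 = 7, so the two pitches are 7 semitones apart.

7 semitones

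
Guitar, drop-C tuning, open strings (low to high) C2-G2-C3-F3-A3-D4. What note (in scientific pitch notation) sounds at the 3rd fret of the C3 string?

C3 is MIDI 48. Adding 3 gives 51, which is D♯3.
(Equivalently spelled E♭3.)

D♯3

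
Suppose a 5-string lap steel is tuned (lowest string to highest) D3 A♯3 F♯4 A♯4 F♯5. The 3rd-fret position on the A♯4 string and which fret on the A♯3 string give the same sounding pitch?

Fret 3 on A♯4 is MIDI 70 + 3 = 73 (C♯5). On the A♯3 string (open MIDI 58), that pitch is 73 − 58 = fret 15.

15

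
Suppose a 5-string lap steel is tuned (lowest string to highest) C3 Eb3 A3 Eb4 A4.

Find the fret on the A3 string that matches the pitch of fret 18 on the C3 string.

9

Fret 18 on C3 is MIDI 48 + 18 = 66 (Gb4). On the A3 string (open MIDI 57), that pitch is 66 − 57 = fret 9.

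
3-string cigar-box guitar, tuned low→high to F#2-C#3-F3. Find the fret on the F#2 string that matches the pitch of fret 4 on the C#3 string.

11

Fret 4 on C#3 is MIDI 49 + 4 = 53 (F3). On the F#2 string (open MIDI 42), that pitch is 53 − 42 = fret 11.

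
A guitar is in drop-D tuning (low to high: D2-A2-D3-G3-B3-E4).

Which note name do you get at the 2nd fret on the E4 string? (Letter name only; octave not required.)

F#

The open E4 string plus 2 semitones: E–F–F#.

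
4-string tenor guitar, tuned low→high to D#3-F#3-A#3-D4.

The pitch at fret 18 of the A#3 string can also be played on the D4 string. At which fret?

14

A#3 at fret 18 is A#3 + 18 semitones = E5.
The open D4 string is 4 semitones above the open A#3, so the same pitch on the D4 string lies at fret 18 − 4 = 14.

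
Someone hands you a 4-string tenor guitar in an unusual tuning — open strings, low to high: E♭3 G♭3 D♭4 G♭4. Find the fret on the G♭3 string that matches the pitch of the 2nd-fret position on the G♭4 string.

14

Fret 2 on G♭4 is MIDI 66 + 2 = 68 (A♭4). On the G♭3 string (open MIDI 54), that pitch is 68 − 54 = fret 14.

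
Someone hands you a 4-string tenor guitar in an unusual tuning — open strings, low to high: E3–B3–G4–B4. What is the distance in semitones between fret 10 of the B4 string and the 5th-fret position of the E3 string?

B4 at fret 10 → A5 (MIDI 81); E3 at fret 5 → A3 (MIDI 57).
81 − 57 = 24, so the two pitches are 24 semitones apart, with A5 the higher.

24 semitones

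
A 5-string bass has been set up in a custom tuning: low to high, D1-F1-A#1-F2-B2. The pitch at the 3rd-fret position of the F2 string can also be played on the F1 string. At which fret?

15

Fret 3 on F2 is MIDI 41 + 3 = 44 (G#2). On the F1 string (open MIDI 29), that pitch is 44 − 29 = fret 15.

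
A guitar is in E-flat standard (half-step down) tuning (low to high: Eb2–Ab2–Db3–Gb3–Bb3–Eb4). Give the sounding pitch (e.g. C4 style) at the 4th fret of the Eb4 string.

Eb4 is MIDI 63. Adding 4 gives 67, which is G4.

G4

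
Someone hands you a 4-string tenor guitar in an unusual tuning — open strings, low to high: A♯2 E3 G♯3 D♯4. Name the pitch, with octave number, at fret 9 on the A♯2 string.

G3

Each fret is one semitone, so A♯2 + 9 = G3.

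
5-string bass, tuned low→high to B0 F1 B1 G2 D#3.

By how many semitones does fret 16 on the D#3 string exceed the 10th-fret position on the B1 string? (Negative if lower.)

22 semitones

D#3 at fret 16 → G4 (MIDI 67); B1 at fret 10 → A2 (MIDI 45).
67 − 45 = 22, so the two pitches are 22 semitones apart.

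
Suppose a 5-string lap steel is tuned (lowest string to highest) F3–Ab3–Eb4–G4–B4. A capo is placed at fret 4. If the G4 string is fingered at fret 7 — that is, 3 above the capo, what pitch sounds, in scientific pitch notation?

The capo raises the open G4 by 4 semitones to B4; fretting 3 more gives G4 + 4 + 3 = G4 + 7 semitones = D5.

D5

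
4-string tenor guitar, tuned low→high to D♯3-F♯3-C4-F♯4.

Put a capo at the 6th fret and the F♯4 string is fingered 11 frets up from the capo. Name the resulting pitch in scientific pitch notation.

B5

The capo raises the open F♯4 by 6 semitones to C5; fretting 11 more gives F♯4 + 6 + 11 = F♯4 + 17 semitones = B5.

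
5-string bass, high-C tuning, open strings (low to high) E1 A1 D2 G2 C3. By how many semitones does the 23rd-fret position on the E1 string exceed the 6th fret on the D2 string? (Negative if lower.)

7 semitones

E1 at fret 23 → D#3 (MIDI 51); D2 at fret 6 → G#2 (MIDI 44).
51 − 44 = 7, so the two pitches are 7 semitones apart.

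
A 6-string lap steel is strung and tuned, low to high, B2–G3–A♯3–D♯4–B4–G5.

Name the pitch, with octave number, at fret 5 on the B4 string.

The open B4 string plus 5 semitones: B–C–C#–D–D#–E.
The walk passes from B into C once, so the octave number goes from 4 to 5.

E5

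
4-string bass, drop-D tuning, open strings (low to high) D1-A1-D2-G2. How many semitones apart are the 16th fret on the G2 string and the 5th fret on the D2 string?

16 semitones

G2 at fret 16 → B3 (MIDI 59); D2 at fret 5 → G2 (MIDI 43).
59 − 43 = 16, so the two pitches are 16 semitones apart, with B3 the higher.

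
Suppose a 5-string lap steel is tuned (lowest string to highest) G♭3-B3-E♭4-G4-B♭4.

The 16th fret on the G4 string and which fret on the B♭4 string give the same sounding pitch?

G4 at fret 16 is G4 + 16 semitones = B5.
The open B♭4 string is 3 semitones above the open G4, so the same pitch on the B♭4 string lies at fret 16 − 3 = 13.

13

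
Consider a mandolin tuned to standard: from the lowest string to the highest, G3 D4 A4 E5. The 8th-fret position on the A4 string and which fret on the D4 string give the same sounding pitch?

15

Fret 8 on A4 is MIDI 69 + 8 = 77 (F5). On the D4 string (open MIDI 62), that pitch is 77 − 62 = fret 15.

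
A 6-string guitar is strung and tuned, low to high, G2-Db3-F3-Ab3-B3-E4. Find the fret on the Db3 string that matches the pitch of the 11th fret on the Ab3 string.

18

Ab3 at fret 11 is Ab3 + 11 semitones = G4.
The open Db3 string is 7 semitones below the open Ab3, so the same pitch on the Db3 string lies at fret 11 + 7 = 18.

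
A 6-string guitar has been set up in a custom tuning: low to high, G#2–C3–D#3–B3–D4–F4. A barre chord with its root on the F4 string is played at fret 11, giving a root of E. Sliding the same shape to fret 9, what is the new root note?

D

Moving from fret 11 to fret 9 shifts the root by -2 semitones.
E down 2 semitones is D.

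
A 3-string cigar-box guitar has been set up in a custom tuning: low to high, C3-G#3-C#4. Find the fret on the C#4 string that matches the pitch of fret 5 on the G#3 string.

Fret 5 on G#3 is MIDI 56 + 5 = 61 (C#4). On the C#4 string (open MIDI 61), that pitch is 61 − 61 = fret 0.

0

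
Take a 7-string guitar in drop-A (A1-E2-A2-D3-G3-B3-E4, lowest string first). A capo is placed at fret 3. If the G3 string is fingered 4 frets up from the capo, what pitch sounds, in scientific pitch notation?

The capo raises the open G3 by 3 semitones to A♯3; fretting 4 more gives G3 + 3 + 4 = G3 + 7 semitones = D4.

D4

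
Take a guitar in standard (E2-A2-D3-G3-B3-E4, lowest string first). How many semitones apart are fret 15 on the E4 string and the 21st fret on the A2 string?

E4 at fret 15 → G5 (MIDI 79); A2 at fret 21 → F#4 (MIDI 66).
79 − 66 = 13, so the two pitches are 13 semitones apart, with G5 the higher.

13 semitones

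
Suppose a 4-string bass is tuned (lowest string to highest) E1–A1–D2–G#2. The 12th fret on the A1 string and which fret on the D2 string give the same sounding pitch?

7

Fret 12 on A1 is MIDI 33 + 12 = 45 (A2). On the D2 string (open MIDI 38), that pitch is 45 − 38 = fret 7.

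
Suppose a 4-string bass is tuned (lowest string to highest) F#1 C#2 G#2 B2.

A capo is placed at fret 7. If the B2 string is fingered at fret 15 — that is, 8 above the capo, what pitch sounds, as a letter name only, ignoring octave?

D

The capo raises the open B2 by 7 semitones to F#3; fretting 8 more gives B2 + 7 + 8 = B2 + 15 semitones, landing on D.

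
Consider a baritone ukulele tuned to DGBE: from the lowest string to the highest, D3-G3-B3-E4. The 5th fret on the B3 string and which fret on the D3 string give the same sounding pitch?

Fret 5 on B3 is MIDI 59 + 5 = 64 (E4). On the D3 string (open MIDI 50), that pitch is 64 − 50 = fret 14.

14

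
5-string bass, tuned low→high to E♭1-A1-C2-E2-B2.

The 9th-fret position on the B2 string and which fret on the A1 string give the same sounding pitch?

23

B2 at fret 9 is B2 + 9 semitones = A♭3.
The open A1 string is 14 semitones below the open B2, so the same pitch on the A1 string lies at fret 9 + 14 = 23.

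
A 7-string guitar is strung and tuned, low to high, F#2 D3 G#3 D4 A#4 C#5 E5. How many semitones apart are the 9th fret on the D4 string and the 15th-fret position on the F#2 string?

14 semitones

D4 at fret 9 → B4 (MIDI 71); F#2 at fret 15 → A3 (MIDI 57).
71 − 57 = 14, so the two pitches are 14 semitones apart, with B4 the higher.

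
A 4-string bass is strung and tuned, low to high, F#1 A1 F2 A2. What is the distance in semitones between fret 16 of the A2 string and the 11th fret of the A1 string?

A2 at fret 16 → C#4 (MIDI 61); A1 at fret 11 → G#2 (MIDI 44).
61 − 44 = 17, so the two pitches are 17 semitones apart, with C#4 the higher.

17 semitones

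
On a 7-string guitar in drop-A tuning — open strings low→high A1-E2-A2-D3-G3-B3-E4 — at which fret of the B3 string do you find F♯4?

F♯4 is 7 semitones above the open B3 (B–C–C#–D–D#–E–F–F#), so it sits at fret 7.

7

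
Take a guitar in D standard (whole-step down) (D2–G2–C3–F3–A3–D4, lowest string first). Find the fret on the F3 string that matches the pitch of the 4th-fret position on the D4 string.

13

D4 at fret 4 is D4 + 4 semitones = F#4.
The open F3 string is 9 semitones below the open D4, so the same pitch on the F3 string lies at fret 4 + 9 = 13.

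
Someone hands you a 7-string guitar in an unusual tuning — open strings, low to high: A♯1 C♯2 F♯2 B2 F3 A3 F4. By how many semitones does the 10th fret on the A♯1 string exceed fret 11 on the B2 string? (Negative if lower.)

A♯1 at fret 10 → G♯2 (MIDI 44); B2 at fret 11 → A♯3 (MIDI 58).
44 − 58 = -14, so the two pitches are 14 semitones apart.

-14 semitones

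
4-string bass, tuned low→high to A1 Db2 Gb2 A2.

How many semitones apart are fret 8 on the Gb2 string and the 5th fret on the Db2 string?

Gb2 at fret 8 → D3 (MIDI 50); Db2 at fret 5 → Gb2 (MIDI 42).
50 − 42 = 8, so the two pitches are 8 semitones apart, with D3 the higher.

8 semitones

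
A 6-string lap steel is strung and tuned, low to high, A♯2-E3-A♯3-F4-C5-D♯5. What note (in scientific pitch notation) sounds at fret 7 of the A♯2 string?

A♯2 is MIDI 46. Adding 7 gives 53, which is F3.

F3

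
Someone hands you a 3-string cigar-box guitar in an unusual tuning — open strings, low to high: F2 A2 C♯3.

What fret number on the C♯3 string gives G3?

6

G3 is 6 semitones above the open C♯3 (C#–D–D#–E–F–F#–G), so it sits at fret 6.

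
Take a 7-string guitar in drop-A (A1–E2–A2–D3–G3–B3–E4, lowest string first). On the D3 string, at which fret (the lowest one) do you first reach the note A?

From D3, count semitones up the chromatic scale until reaching A: D–D#–E–F–F#–G–G#–A — 7 steps.

7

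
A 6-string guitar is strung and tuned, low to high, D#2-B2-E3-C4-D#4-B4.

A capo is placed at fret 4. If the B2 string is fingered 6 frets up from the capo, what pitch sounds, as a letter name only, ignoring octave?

The capo raises the open B2 by 4 semitones to D#3; fretting 6 more gives B2 + 4 + 6 = B2 + 10 semitones, landing on A.

A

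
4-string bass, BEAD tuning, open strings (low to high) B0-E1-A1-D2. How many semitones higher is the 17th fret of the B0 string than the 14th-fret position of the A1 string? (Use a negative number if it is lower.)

B0 at fret 17 → E2 (MIDI 40); A1 at fret 14 → B2 (MIDI 47).
40 − 47 = -7, so the two pitches are 7 semitones apart.

-7 semitones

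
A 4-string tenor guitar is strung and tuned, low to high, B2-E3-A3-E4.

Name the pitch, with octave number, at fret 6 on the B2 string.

B2 is MIDI 47. Adding 6 gives 53, which is F3.

F3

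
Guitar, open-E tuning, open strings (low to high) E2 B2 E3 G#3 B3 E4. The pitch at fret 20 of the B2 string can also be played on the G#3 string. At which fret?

11

Fret 20 on B2 is MIDI 47 + 20 = 67 (G4). On the G#3 string (open MIDI 56), that pitch is 67 − 56 = fret 11.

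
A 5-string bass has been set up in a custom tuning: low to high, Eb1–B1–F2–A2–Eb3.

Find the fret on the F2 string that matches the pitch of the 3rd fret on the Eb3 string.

13

Fret 3 on Eb3 is MIDI 51 + 3 = 54 (Gb3). On the F2 string (open MIDI 41), that pitch is 54 − 41 = fret 13.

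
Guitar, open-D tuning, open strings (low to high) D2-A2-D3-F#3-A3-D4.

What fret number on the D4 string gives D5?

D5 is 12 semitones above the open D4 (D–D#–E–F–…–C–C#–D), so it sits at fret 12.

12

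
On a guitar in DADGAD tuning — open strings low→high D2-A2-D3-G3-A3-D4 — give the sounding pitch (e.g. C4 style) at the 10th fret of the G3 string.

The open G3 string plus 10 semitones: G–G#–A–A#–…–D#–E–F.
The walk passes from B into C once, so the octave number goes from 3 to 4.

F4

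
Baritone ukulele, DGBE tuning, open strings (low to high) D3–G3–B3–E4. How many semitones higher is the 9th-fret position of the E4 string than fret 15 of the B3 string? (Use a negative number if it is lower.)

E4 at fret 9 → C#5 (MIDI 73); B3 at fret 15 → D5 (MIDI 74).
73 − 74 = -1, so the two pitches are 1 semitone apart.

-1 semitone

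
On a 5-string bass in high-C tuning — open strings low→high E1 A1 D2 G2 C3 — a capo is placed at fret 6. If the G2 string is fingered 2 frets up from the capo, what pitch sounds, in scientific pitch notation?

The capo raises the open G2 by 6 semitones to C#3; fretting 2 more gives G2 + 6 + 2 = G2 + 8 semitones = D#3.

D#3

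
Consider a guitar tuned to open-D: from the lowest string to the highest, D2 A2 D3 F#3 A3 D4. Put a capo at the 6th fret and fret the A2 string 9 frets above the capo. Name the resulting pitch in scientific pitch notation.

C4

The capo raises the open A2 by 6 semitones to D#3; fretting 9 more gives A2 + 6 + 9 = A2 + 15 semitones = C4.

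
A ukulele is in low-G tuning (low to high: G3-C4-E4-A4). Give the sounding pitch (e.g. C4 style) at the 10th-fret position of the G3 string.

The open G3 string plus 10 semitones: G–G#–A–A#–…–D#–E–F.
The walk passes from B into C once, so the octave number goes from 3 to 4.

F4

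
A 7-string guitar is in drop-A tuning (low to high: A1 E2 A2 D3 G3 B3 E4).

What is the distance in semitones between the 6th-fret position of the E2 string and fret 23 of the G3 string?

E2 at fret 6 → A♯2 (MIDI 46); G3 at fret 23 → F♯5 (MIDI 78).
46 − 78 = -32, so the two pitches are 32 semitones apart, with F♯5 the higher.

32 semitones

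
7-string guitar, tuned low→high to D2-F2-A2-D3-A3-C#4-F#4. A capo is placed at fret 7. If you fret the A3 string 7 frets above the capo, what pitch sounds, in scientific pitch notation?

B4

The capo raises the open A3 by 7 semitones to E4; fretting 7 more gives A3 + 7 + 7 = A3 + 14 semitones = B4.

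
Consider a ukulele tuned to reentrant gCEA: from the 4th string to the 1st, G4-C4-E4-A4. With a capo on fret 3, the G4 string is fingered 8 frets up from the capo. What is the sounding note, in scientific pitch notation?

F#5

The capo raises the open G4 by 3 semitones to A#4; fretting 8 more gives G4 + 3 + 8 = G4 + 11 semitones = F#5.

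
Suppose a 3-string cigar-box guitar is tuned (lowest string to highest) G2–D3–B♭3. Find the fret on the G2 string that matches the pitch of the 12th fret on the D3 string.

19

D3 at fret 12 is D3 + 12 semitones = D4.
The open G2 string is 7 semitones below the open D3, so the same pitch on the G2 string lies at fret 12 + 7 = 19.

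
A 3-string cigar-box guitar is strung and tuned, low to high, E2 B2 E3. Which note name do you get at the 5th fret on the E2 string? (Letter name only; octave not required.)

E2 is MIDI 40. Adding 5 gives 45; 45 mod 12 = 9, i.e. A.

A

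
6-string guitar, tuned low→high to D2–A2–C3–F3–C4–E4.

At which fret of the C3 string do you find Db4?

13

Db4 is 13 semitones above the open C3 (C–Db–D–Eb–…–B–C–Db), so it sits at fret 13.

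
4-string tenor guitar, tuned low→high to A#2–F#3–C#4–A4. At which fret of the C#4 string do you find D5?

13

D5 is 13 semitones above the open C#4 (C#–D–D#–E–…–C–C#–D), so it sits at fret 13.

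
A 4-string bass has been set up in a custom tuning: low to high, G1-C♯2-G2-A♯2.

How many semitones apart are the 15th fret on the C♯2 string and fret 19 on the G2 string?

10 semitones

C♯2 at fret 15 → E3 (MIDI 52); G2 at fret 19 → D4 (MIDI 62).
52 − 62 = -10, so the two pitches are 10 semitones apart, with D4 the higher.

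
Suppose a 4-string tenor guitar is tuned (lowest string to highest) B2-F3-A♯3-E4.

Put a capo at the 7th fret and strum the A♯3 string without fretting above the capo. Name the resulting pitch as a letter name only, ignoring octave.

The capo raises the open A♯3 by 7 semitones to F4; fretting 0 more gives A♯3 + 7 + 0 = A♯3 + 7 semitones, landing on F.

F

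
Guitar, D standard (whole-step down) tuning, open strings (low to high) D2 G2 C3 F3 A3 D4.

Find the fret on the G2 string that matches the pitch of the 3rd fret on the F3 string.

13

Fret 3 on F3 is MIDI 53 + 3 = 56 (G#3). On the G2 string (open MIDI 43), that pitch is 56 − 43 = fret 13.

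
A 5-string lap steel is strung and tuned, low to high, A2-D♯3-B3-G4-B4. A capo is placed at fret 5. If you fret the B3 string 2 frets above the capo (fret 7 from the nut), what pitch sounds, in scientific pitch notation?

The capo raises the open B3 by 5 semitones to E4; fretting 2 more gives B3 + 5 + 2 = B3 + 7 semitones = F♯4.
(Also written G♭.)

F♯4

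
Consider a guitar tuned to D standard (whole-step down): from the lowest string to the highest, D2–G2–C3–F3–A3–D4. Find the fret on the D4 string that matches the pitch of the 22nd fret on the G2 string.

G2 at fret 22 is G2 + 22 semitones = F4.
The open D4 string is 19 semitones above the open G2, so the same pitch on the D4 string lies at fret 22 − 19 = 3.

3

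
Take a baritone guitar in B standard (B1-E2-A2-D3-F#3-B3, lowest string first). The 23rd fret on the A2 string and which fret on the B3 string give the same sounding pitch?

A2 at fret 23 is A2 + 23 semitones = G#4.
The open B3 string is 14 semitones above the open A2, so the same pitch on the B3 string lies at fret 23 − 14 = 9.

9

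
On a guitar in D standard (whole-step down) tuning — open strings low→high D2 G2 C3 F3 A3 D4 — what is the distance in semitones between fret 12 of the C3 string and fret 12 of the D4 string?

14 semitones

C3 at fret 12 → C4 (MIDI 60); D4 at fret 12 → D5 (MIDI 74).
60 − 74 = -14, so the two pitches are 14 semitones apart, with D5 the higher.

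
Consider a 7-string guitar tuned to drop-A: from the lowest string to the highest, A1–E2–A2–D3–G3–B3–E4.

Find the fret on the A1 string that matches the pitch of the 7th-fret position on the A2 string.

19

A2 at fret 7 is A2 + 7 semitones = E3.
The open A1 string is 12 semitones below the open A2, so the same pitch on the A1 string lies at fret 7 + 12 = 19.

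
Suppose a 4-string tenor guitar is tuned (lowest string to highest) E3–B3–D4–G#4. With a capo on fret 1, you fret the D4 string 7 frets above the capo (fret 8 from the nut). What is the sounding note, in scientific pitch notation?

A#4

The capo raises the open D4 by 1 semitone to D#4; fretting 7 more gives D4 + 1 + 7 = D4 + 8 semitones = A#4.
(Also written Bb.)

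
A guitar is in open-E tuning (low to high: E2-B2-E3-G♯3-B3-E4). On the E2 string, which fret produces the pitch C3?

C3 is 8 semitones above the open E2 (E–F–F#–G–G#–A–A#–B–C), so it sits at fret 8.

8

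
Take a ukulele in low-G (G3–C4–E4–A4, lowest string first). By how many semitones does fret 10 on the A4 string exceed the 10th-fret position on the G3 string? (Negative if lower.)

A4 at fret 10 → G5 (MIDI 79); G3 at fret 10 → F4 (MIDI 65).
79 − 65 = 14, so the two pitches are 14 semitones apart.

14 semitones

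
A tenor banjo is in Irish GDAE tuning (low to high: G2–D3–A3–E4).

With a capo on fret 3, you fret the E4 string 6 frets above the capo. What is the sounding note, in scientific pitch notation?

C#5

The capo raises the open E4 by 3 semitones to G4; fretting 6 more gives E4 + 3 + 6 = E4 + 9 semitones = C#5.
(Also written Db.)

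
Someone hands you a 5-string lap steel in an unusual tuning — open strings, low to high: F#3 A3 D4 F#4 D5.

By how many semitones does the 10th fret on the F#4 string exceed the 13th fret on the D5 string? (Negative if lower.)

-11 semitones

F#4 at fret 10 → E5 (MIDI 76); D5 at fret 13 → D#6 (MIDI 87).
76 − 87 = -11, so the two pitches are 11 semitones apart.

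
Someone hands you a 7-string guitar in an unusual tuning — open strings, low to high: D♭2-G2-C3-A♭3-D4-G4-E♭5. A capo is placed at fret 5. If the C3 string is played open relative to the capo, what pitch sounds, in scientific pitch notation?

The capo raises the open C3 by 5 semitones to F3; fretting 0 more gives C3 + 5 + 0 = C3 + 5 semitones = F3.

F3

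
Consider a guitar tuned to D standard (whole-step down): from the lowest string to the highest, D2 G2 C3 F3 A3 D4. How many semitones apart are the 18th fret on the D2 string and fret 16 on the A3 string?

17 semitones

D2 at fret 18 → G#3 (MIDI 56); A3 at fret 16 → C#5 (MIDI 73).
56 − 73 = -17, so the two pitches are 17 semitones apart, with C#5 the higher.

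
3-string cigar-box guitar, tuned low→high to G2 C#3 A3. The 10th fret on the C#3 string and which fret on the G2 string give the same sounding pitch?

16

C#3 at fret 10 is C#3 + 10 semitones = B3.
The open G2 string is 6 semitones below the open C#3, so the same pitch on the G2 string lies at fret 10 + 6 = 16.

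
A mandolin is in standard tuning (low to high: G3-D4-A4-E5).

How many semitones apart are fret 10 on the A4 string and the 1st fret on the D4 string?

16 semitones

A4 at fret 10 → G5 (MIDI 79); D4 at fret 1 → D#4 (MIDI 63).
79 − 63 = 16, so the two pitches are 16 semitones apart, with G5 the higher.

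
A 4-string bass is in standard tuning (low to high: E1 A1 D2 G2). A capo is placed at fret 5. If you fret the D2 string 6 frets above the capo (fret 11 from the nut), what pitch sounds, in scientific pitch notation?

C#3

The capo raises the open D2 by 5 semitones to G2; fretting 6 more gives D2 + 5 + 6 = D2 + 11 semitones = C#3.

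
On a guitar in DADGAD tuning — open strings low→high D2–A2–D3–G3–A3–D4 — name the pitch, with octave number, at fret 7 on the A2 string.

E3

A2 is MIDI 45. Adding 7 gives 52, which is E3.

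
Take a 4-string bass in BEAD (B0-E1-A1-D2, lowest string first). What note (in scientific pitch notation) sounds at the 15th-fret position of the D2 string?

Each fret is one semitone, so D2 + 15 = F3.

F3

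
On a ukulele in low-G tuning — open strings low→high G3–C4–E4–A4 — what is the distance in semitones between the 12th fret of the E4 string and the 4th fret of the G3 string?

E4 at fret 12 → E5 (MIDI 76); G3 at fret 4 → B3 (MIDI 59).
76 − 59 = 17, so the two pitches are 17 semitones apart, with E5 the higher.

17 semitones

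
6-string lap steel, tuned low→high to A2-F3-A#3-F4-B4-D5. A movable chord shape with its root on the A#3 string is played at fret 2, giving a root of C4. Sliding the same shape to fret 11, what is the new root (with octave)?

A4

Moving from fret 2 to fret 11 shifts the root by 9 semitones.
C4 up 9 semitones is A4.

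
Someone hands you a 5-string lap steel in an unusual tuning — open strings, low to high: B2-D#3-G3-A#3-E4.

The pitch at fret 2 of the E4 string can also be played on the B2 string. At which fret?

19

E4 at fret 2 is E4 + 2 semitones = F#4.
The open B2 string is 17 semitones below the open E4, so the same pitch on the B2 string lies at fret 2 + 17 = 19.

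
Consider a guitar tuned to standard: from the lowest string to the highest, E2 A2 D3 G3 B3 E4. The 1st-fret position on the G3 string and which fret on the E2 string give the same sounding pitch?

G3 at fret 1 is G3 + 1 semitone = G#3.
The open E2 string is 15 semitones below the open G3, so the same pitch on the E2 string lies at fret 1 + 15 = 16.

16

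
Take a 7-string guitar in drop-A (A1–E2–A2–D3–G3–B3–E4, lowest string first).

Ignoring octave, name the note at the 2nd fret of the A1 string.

B

A1 is MIDI 33. Adding 2 gives 35; 35 mod 12 = 11, i.e. B.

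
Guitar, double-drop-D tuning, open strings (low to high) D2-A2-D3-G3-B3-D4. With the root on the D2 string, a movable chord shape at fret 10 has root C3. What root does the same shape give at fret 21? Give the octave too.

Moving from fret 10 to fret 21 shifts the root by 11 semitones.
C3 up 11 semitones is B3.

B3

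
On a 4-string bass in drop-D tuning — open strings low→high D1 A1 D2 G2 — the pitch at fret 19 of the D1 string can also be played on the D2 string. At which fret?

Fret 19 on D1 is MIDI 26 + 19 = 45 (A2). On the D2 string (open MIDI 38), that pitch is 45 − 38 = fret 7.

7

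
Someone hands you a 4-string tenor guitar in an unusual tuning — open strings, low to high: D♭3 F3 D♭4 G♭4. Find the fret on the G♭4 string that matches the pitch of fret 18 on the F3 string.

F3 at fret 18 is F3 + 18 semitones = B4.
The open G♭4 string is 13 semitones above the open F3, so the same pitch on the G♭4 string lies at fret 18 − 13 = 5.

5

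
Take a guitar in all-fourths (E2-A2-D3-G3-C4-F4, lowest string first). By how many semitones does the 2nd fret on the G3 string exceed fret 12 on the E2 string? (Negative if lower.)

G3 at fret 2 → A3 (MIDI 57); E2 at fret 12 → E3 (MIDI 52).
57 − 52 = 5, so the two pitches are 5 semitones apart.

5 semitones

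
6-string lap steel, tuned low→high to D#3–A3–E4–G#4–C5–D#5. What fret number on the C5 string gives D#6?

15

D#6 is 15 semitones above the open C5 (C–C#–D–D#–…–C#–D–D#), so it sits at fret 15.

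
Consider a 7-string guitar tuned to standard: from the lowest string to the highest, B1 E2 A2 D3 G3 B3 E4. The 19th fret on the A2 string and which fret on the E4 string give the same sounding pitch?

A2 at fret 19 is A2 + 19 semitones = E4.
The open E4 string is 19 semitones above the open A2, so the same pitch on the E4 string lies at fret 19 − 19 = 0.

0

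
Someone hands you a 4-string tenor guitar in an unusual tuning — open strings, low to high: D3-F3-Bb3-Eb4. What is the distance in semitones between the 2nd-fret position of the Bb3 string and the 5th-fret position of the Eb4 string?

8 semitones

Bb3 at fret 2 → C4 (MIDI 60); Eb4 at fret 5 → Ab4 (MIDI 68).
60 − 68 = -8, so the two pitches are 8 semitones apart, with Ab4 the higher.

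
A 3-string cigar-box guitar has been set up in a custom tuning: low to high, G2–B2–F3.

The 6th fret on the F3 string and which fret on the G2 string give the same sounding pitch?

F3 at fret 6 is F3 + 6 semitones = B3.
The open G2 string is 10 semitones below the open F3, so the same pitch on the G2 string lies at fret 6 + 10 = 16.

16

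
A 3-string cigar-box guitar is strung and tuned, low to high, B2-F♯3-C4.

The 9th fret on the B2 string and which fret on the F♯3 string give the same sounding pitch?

Fret 9 on B2 is MIDI 47 + 9 = 56 (G♯3). On the F♯3 string (open MIDI 54), that pitch is 56 − 54 = fret 2.

2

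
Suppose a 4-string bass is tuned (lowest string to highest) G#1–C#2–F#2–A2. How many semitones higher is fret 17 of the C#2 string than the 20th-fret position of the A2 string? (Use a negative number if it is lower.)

-11 semitones

C#2 at fret 17 → F#3 (MIDI 54); A2 at fret 20 → F4 (MIDI 65).
54 − 65 = -11, so the two pitches are 11 semitones apart.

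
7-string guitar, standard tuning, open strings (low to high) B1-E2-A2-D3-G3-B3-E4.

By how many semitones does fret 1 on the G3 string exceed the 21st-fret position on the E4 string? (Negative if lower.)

G3 at fret 1 → G#3 (MIDI 56); E4 at fret 21 → C#6 (MIDI 85).
56 − 85 = -29, so the two pitches are 29 semitones apart.

-29 semitones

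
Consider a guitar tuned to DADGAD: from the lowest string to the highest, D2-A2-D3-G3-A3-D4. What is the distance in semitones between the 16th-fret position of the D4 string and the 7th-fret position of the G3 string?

D4 at fret 16 → F#5 (MIDI 78); G3 at fret 7 → D4 (MIDI 62).
78 − 62 = 16, so the two pitches are 16 semitones apart, with F#5 the higher.

16 semitones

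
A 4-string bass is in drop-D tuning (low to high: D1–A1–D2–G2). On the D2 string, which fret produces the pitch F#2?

4

F#2 is 4 semitones above the open D2 (D–D#–E–F–F#), so it sits at fret 4.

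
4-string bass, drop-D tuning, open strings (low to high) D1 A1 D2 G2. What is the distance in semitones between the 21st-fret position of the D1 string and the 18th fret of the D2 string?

9 semitones

D1 at fret 21 → B2 (MIDI 47); D2 at fret 18 → G#3 (MIDI 56).
47 − 56 = -9, so the two pitches are 9 semitones apart, with G#3 the higher.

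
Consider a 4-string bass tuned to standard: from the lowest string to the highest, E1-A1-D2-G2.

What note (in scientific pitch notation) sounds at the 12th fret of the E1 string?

E2

The open E1 string plus 12 semitones: E–F–F#–G–…–D–D#–E.
The walk passes from B into C once, so the octave number goes from 1 to 2.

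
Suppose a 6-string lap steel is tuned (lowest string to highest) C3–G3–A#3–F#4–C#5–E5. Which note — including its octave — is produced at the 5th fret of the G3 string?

C4

G3 is MIDI 55. Adding 5 gives 60, which is C4.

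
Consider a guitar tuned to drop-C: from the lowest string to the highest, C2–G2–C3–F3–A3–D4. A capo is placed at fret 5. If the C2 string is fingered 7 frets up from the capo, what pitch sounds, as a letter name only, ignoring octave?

C

The capo raises the open C2 by 5 semitones to F2; fretting 7 more gives C2 + 5 + 7 = C2 + 12 semitones, landing on C.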